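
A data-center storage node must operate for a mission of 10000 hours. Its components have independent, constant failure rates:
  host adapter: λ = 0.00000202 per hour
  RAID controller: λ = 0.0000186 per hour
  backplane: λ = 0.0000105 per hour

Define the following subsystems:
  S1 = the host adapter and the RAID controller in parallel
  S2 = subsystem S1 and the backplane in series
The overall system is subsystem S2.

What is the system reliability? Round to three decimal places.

R(host adapter) = exp(−0.00000202 × 10000) = 0.98000
R(RAID controller) = exp(−0.0000186 × 10000) = 0.83027
R(backplane) = exp(−0.0000105 × 10000) = 0.90032
Parallel (host adapter and RAID controller): 1 − (1 − 0.98000)(1 − 0.83027) = 0.99661
Series ([0.99661] and backplane): 0.99661 × 0.90032 = 0.897

0.897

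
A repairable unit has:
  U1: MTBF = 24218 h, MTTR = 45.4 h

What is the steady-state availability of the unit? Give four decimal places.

A(U1) = MTBF/(MTBF+MTTR) = 24218/(24218+45.4) = 0.9981

0.9981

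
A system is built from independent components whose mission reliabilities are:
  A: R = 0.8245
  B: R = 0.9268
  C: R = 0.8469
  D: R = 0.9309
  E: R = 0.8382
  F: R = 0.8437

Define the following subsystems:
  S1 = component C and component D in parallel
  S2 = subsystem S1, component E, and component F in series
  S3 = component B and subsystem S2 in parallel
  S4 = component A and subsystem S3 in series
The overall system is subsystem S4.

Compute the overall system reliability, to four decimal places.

0.8064

Parallel (C and D): 1 − (1 − 0.846900)(1 − 0.930900) = 0.989421
Series ([0.989421], E, and F): 0.989421 × 0.838200 × 0.843700 = 0.699708
Parallel (B and [0.699708]): 1 − (1 − 0.926800)(1 − 0.699708) = 0.978019
Series (A and [0.978019]): 0.824500 × 0.978019 = 0.8064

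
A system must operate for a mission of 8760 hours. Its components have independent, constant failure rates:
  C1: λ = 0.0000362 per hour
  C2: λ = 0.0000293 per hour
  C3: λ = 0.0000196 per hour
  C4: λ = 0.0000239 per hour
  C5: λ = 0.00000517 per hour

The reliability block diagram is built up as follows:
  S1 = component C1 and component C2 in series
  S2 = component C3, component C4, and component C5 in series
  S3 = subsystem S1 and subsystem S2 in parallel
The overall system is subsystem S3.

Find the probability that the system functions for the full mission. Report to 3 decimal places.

R(C1) = exp(−0.0000362 × 8760) = 0.72825
R(C2) = exp(−0.0000293 × 8760) = 0.77363
R(C3) = exp(−0.0000196 × 8760) = 0.84224
R(C4) = exp(−0.0000239 × 8760) = 0.81110
R(C5) = exp(−0.00000517 × 8760) = 0.95572
Series (C1 and C2): 0.72825 × 0.77363 = 0.56340
Series (C3, C4, and C5): 0.84224 × 0.81110 × 0.95572 = 0.65289
Parallel ([0.56340] and [0.65289]): 1 − (1 − 0.56340)(1 − 0.65289) = 0.848

0.848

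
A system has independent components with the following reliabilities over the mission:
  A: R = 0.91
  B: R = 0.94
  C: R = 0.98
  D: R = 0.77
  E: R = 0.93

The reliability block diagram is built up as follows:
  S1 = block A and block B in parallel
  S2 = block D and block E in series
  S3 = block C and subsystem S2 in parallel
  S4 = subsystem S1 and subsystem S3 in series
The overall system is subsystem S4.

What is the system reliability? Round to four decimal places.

Parallel (A and B): 1 − (1 − 0.910000)(1 − 0.940000) = 0.994600
Series (D and E): 0.770000 × 0.930000 = 0.716100
Parallel (C and [0.716100]): 1 − (1 − 0.980000)(1 − 0.716100) = 0.994322
Series ([0.994600] and [0.994322]): 0.994600 × 0.994322 = 0.9890

0.9890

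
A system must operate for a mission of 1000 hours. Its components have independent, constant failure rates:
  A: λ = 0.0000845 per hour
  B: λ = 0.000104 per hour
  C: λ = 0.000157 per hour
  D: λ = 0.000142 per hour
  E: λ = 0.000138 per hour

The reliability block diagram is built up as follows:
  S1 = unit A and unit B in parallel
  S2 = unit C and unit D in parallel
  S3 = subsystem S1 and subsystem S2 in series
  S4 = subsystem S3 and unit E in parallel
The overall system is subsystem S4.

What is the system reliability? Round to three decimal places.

0.997

R(A) = exp(−0.0000845 × 1000) = 0.91897
R(B) = exp(−0.000104 × 1000) = 0.90123
R(C) = exp(−0.000157 × 1000) = 0.85470
R(D) = exp(−0.000142 × 1000) = 0.86762
R(E) = exp(−0.000138 × 1000) = 0.87110
Parallel (A and B): 1 − (1 − 0.91897)(1 − 0.90123) = 0.99200
Parallel (C and D): 1 − (1 − 0.85470)(1 − 0.86762) = 0.98077
Series ([0.99200] and [0.98077]): 0.99200 × 0.98077 = 0.97292
Parallel ([0.97292] and E): 1 − (1 − 0.97292)(1 − 0.87110) = 0.997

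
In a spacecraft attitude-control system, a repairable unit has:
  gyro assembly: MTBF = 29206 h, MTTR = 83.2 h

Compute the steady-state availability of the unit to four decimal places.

0.9972

A(gyro assembly) = MTBF/(MTBF+MTTR) = 29206/(29206+83.2) = 0.9972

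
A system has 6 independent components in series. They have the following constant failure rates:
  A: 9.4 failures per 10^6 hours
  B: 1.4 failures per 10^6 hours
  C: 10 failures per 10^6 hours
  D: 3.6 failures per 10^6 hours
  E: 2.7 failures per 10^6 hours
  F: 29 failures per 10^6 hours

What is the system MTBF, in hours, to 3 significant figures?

Series of exponential components: λ_sys = Σ λ_i
λ_sys = 0.0000094 + 0.0000014 + 0.000010 + 0.0000036 + 0.0000027 + 0.000029 = 5.6100e-05 /h
MTBF = 1 / λ_sys = 17800 h

17800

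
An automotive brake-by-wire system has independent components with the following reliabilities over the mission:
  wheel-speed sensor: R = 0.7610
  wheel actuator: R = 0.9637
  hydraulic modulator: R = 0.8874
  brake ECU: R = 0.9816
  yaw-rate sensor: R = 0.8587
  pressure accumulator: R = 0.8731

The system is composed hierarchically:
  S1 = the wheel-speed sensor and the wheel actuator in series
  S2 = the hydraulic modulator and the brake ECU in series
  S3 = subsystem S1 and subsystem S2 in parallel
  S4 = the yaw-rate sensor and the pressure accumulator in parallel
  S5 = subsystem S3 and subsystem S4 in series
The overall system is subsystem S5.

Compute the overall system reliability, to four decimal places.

Series (wheel-speed sensor and wheel actuator): 0.761000 × 0.963700 = 0.733376
Series (hydraulic modulator and brake ECU): 0.887400 × 0.981600 = 0.871072
Parallel ([0.733376] and [0.871072]): 1 − (1 − 0.733376)(1 − 0.871072) = 0.965625
Parallel (yaw-rate sensor and pressure accumulator): 1 − (1 − 0.858700)(1 − 0.873100) = 0.982069
Series ([0.965625] and [0.982069]): 0.965625 × 0.982069 = 0.9483

0.9483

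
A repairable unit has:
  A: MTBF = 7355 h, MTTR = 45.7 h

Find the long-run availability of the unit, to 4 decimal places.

A(A) = MTBF/(MTBF+MTTR) = 7355/(7355+45.7) = 0.9938

0.9938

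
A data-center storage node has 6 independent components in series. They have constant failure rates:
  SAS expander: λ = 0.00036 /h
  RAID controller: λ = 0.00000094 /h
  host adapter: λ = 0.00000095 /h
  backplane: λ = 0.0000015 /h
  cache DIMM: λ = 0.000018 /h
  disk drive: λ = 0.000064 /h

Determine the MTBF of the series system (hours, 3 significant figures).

2250

Series of exponential components: λ_sys = Σ λ_i
λ_sys = 0.00036 + 0.00000094 + 0.00000095 + 0.0000015 + 0.000018 + 0.000064 = 4.4539e-04 /h
MTBF = 1 / λ_sys = 2250 h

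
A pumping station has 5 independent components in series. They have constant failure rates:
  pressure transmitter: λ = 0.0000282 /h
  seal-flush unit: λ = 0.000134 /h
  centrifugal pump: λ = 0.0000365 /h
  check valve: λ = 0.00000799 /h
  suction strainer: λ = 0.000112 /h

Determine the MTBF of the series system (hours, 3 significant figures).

3140

Series of exponential components: λ_sys = Σ λ_i
λ_sys = 0.0000282 + 0.000134 + 0.0000365 + 0.00000799 + 0.000112 = 3.1869e-04 /h
MTBF = 1 / λ_sys = 3140 h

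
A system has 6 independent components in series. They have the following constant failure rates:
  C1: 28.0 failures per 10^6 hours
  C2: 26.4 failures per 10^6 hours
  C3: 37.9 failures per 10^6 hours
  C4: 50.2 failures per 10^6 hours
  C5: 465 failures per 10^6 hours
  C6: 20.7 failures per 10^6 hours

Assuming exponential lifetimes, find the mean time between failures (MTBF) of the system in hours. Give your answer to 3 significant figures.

Series of exponential components: λ_sys = Σ λ_i
λ_sys = 0.0000280 + 0.0000264 + 0.0000379 + 0.0000502 + 0.000465 + 0.0000207 = 6.2820e-04 /h
MTBF = 1 / λ_sys = 1590 h

1590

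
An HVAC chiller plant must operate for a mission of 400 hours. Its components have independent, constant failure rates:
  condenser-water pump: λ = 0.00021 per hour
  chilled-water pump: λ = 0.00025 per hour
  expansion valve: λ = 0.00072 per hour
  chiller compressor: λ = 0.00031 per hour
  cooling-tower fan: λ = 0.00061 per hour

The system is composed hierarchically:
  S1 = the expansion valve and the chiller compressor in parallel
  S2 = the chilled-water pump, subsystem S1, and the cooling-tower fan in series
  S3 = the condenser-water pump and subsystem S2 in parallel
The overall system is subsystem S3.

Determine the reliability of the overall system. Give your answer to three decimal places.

R(condenser-water pump) = exp(−0.00021 × 400) = 0.91943
R(chilled-water pump) = exp(−0.00025 × 400) = 0.90484
R(expansion valve) = exp(−0.00072 × 400) = 0.74976
R(chiller compressor) = exp(−0.00031 × 400) = 0.88338
R(cooling-tower fan) = exp(−0.00061 × 400) = 0.78349
Parallel (expansion valve and chiller compressor): 1 − (1 − 0.74976)(1 − 0.88338) = 0.97082
Series (chilled-water pump, [0.97082], and cooling-tower fan): 0.90484 × 0.97082 × 0.78349 = 0.68825
Parallel (condenser-water pump and [0.68825]): 1 − (1 − 0.91943)(1 − 0.68825) = 0.975

0.975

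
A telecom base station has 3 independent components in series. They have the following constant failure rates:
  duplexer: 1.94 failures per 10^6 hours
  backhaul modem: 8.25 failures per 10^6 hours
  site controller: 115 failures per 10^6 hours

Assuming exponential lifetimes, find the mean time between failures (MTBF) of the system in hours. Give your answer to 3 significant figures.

7990

Series of exponential components: λ_sys = Σ λ_i
λ_sys = 0.00000194 + 0.00000825 + 0.000115 = 1.2519e-04 /h
MTBF = 1 / λ_sys = 7990 h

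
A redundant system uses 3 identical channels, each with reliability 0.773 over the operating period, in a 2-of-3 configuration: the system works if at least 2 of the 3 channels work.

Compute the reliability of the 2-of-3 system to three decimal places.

R = Σ_{i=2}^{3} C(3,i) p^i (1−p)^{3−i} with p = 0.773
C(3,2)·0.773^2·0.227^1 = 0.40692
C(3,3)·0.773^3·0.227^0 = 0.46189
Sum = 0.869

0.869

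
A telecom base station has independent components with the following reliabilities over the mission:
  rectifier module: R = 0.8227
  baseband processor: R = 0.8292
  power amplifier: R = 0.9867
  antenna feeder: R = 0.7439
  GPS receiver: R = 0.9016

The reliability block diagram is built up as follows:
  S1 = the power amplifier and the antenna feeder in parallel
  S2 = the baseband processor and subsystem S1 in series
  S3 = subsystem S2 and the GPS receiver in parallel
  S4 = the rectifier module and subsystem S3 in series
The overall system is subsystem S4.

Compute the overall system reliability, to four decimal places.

0.8086

Parallel (power amplifier and antenna feeder): 1 − (1 − 0.986700)(1 − 0.743900) = 0.996594
Series (baseband processor and [0.996594]): 0.829200 × 0.996594 = 0.826376
Parallel ([0.826376] and GPS receiver): 1 − (1 − 0.826376)(1 − 0.901600) = 0.982915
Series (rectifier module and [0.982915]): 0.822700 × 0.982915 = 0.8086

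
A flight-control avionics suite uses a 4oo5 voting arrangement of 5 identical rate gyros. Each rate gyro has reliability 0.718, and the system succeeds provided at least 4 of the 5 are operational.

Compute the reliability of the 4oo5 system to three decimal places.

0.566

R = Σ_{i=4}^{5} C(5,i) p^i (1−p)^{5−i} with p = 0.718
C(5,4)·0.718^4·0.282^1 = 0.37473
C(5,5)·0.718^5·0.282^0 = 0.19082
Sum = 0.566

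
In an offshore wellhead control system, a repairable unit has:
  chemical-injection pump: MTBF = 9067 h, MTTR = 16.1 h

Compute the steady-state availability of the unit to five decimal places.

A(chemical-injection pump) = MTBF/(MTBF+MTTR) = 9067/(9067+16.1) = 0.99823

0.99823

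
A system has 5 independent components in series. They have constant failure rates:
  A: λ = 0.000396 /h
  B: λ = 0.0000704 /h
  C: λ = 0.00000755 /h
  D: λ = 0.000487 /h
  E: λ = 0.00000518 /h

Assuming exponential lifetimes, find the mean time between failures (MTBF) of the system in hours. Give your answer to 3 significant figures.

1040

Series of exponential components: λ_sys = Σ λ_i
λ_sys = 0.000396 + 0.0000704 + 0.00000755 + 0.000487 + 0.00000518 = 9.6613e-04 /h
MTBF = 1 / λ_sys = 1040 h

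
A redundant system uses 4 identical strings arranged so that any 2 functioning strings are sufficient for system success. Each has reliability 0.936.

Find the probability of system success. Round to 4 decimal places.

0.9990

R = Σ_{i=2}^{4} C(4,i) p^i (1−p)^{4−i} with p = 0.936
C(4,2)·0.936^2·0.064^2 = 0.021531
C(4,3)·0.936^3·0.064^1 = 0.209927
C(4,4)·0.936^4·0.064^0 = 0.767544
Sum = 0.9990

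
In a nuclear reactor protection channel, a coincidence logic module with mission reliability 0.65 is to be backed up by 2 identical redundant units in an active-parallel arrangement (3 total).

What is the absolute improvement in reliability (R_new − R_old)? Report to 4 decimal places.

R_before = 0.65
R_after = 1 − (1 − 0.65)^3 = 0.9571
ΔR = 0.9571 − 0.65 = 0.3071

0.3071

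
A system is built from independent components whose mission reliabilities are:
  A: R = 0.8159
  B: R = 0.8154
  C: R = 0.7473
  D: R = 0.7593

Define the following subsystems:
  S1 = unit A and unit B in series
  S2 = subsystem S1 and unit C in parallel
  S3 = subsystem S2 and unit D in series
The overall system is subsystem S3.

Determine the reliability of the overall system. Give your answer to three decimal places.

0.695

Series (A and B): 0.81590 × 0.81540 = 0.66528
Parallel ([0.66528] and C): 1 − (1 − 0.66528)(1 − 0.74730) = 0.91542
Series ([0.91542] and D): 0.91542 × 0.75930 = 0.695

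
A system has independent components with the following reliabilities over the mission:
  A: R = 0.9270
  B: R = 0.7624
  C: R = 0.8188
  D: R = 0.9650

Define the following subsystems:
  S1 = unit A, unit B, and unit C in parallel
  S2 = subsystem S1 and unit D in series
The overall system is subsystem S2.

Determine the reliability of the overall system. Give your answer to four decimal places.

0.9620

Parallel (A, B, and C): 1 − (1 − 0.927000)(1 − 0.762400)(1 − 0.818800) = 0.996857
Series ([0.996857] and D): 0.996857 × 0.965000 = 0.9620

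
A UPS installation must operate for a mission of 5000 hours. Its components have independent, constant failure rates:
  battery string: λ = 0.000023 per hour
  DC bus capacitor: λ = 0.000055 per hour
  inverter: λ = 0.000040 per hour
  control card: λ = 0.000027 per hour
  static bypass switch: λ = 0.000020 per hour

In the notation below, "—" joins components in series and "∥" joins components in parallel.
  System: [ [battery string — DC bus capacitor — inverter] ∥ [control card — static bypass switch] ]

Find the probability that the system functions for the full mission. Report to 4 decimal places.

R(battery string) = exp(−0.000023 × 5000) = 0.891366
R(DC bus capacitor) = exp(−0.000055 × 5000) = 0.759572
R(inverter) = exp(−0.000040 × 5000) = 0.818731
R(control card) = exp(−0.000027 × 5000) = 0.873716
R(static bypass switch) = exp(−0.000020 × 5000) = 0.904837
Series (battery string, DC bus capacitor, and inverter): 0.891366 × 0.759572 × 0.818731 = 0.554327
Series (control card and static bypass switch): 0.873716 × 0.904837 = 0.790571
Parallel ([0.554327] and [0.790571]): 1 − (1 − 0.554327)(1 − 0.790571) = 0.9067

0.9067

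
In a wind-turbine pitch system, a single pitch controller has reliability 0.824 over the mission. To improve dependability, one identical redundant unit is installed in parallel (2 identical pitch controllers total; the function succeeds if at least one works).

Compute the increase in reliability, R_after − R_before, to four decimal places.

0.1450

R_before = 0.824
R_after = 1 − (1 − 0.824)^2 = 0.9690
ΔR = 0.9690 − 0.824 = 0.1450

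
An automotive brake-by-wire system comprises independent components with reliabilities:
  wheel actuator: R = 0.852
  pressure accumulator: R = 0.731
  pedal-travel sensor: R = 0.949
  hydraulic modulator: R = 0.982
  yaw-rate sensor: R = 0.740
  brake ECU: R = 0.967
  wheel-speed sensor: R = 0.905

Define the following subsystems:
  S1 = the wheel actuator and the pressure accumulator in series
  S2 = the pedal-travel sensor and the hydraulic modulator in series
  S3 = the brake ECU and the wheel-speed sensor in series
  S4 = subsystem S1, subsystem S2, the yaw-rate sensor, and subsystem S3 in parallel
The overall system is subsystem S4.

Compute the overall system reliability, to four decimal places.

0.9992

Series (wheel actuator and pressure accumulator): 0.852000 × 0.731000 = 0.622812
Series (pedal-travel sensor and hydraulic modulator): 0.949000 × 0.982000 = 0.931918
Series (brake ECU and wheel-speed sensor): 0.967000 × 0.905000 = 0.875135
Parallel ([0.622812], [0.931918], yaw-rate sensor, and [0.875135]): 1 − (1 − 0.622812)(1 − 0.931918)(1 − 0.740000)(1 − 0.875135) = 0.9992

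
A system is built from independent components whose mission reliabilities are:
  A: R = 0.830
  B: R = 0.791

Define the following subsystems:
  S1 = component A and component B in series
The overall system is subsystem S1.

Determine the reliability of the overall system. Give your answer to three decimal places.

0.657

Series (A and B): 0.83000 × 0.79100 = 0.657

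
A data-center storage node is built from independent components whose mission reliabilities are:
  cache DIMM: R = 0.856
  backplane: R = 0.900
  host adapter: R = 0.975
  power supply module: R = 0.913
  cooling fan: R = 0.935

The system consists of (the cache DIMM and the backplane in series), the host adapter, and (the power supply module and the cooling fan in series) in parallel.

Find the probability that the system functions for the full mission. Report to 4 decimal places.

0.9992

Series (cache DIMM and backplane): 0.856000 × 0.900000 = 0.770400
Series (power supply module and cooling fan): 0.913000 × 0.935000 = 0.853655
Parallel ([0.770400], host adapter, and [0.853655]): 1 − (1 − 0.770400)(1 − 0.975000)(1 − 0.853655) = 0.9992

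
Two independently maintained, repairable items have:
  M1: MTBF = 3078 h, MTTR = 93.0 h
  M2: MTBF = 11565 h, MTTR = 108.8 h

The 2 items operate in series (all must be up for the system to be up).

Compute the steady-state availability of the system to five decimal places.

A(M1) = MTBF/(MTBF+MTTR) = 3078/(3078+93.0) = 0.970672
A(M2) = MTBF/(MTBF+MTTR) = 11565/(11565+108.8) = 0.990680
Series availability: 0.970672 × 0.990680 = 0.96163

0.96163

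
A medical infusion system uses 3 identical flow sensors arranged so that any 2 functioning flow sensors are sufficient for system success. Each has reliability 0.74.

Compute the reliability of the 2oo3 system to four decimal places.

0.8324

R = Σ_{i=2}^{3} C(3,i) p^i (1−p)^{3−i} with p = 0.74
C(3,2)·0.74^2·0.26^1 = 0.427128
C(3,3)·0.74^3·0.26^0 = 0.405224
Sum = 0.8324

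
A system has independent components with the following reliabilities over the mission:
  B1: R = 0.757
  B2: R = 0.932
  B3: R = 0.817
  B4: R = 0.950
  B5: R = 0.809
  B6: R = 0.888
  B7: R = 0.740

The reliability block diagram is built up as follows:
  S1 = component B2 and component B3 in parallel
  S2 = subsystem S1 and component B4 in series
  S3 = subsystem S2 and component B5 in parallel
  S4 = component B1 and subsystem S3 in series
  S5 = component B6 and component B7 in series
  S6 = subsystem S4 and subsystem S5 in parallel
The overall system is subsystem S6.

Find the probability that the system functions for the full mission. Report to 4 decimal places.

Parallel (B2 and B3): 1 − (1 − 0.932000)(1 − 0.817000) = 0.987556
Series ([0.987556] and B4): 0.987556 × 0.950000 = 0.938178
Parallel ([0.938178] and B5): 1 − (1 − 0.938178)(1 − 0.809000) = 0.988192
Series (B1 and [0.988192]): 0.757000 × 0.988192 = 0.748061
Series (B6 and B7): 0.888000 × 0.740000 = 0.657120
Parallel ([0.748061] and [0.657120]): 1 − (1 − 0.748061)(1 − 0.657120) = 0.9136

0.9136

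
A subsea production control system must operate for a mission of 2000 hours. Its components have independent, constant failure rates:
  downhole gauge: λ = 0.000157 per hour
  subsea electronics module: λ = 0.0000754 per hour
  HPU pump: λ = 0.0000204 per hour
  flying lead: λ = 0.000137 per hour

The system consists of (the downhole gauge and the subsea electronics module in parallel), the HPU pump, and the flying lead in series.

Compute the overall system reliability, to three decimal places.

0.702

R(downhole gauge) = exp(−0.000157 × 2000) = 0.73052
R(subsea electronics module) = exp(−0.0000754 × 2000) = 0.86002
R(HPU pump) = exp(−0.0000204 × 2000) = 0.96002
R(flying lead) = exp(−0.000137 × 2000) = 0.76033
Parallel (downhole gauge and subsea electronics module): 1 − (1 − 0.73052)(1 − 0.86002) = 0.96228
Series ([0.96228], HPU pump, and flying lead): 0.96228 × 0.96002 × 0.76033 = 0.702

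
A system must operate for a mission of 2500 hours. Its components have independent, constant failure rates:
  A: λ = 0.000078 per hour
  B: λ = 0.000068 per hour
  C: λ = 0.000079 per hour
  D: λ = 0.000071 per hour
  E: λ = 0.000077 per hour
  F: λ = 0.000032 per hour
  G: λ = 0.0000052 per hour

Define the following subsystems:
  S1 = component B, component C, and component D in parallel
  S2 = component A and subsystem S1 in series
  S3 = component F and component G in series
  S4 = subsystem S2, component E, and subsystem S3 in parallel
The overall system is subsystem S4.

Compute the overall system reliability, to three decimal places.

R(A) = exp(−0.000078 × 2500) = 0.82283
R(B) = exp(−0.000068 × 2500) = 0.84366
R(C) = exp(−0.000079 × 2500) = 0.82078
R(D) = exp(−0.000071 × 2500) = 0.83736
R(E) = exp(−0.000077 × 2500) = 0.82489
R(F) = exp(−0.000032 × 2500) = 0.92312
R(G) = exp(−0.0000052 × 2500) = 0.98708
Parallel (B, C, and D): 1 − (1 − 0.84366)(1 − 0.82078)(1 − 0.83736) = 0.99544
Series (A and [0.99544]): 0.82283 × 0.99544 = 0.81908
Series (F and G): 0.92312 × 0.98708 = 0.91119
Parallel ([0.81908], E, and [0.91119]): 1 − (1 − 0.81908)(1 − 0.82489)(1 − 0.91119) = 0.997

0.997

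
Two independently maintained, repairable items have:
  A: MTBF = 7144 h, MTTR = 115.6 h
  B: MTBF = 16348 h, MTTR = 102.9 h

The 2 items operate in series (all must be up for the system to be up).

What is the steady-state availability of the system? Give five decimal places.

0.97792

A(A) = MTBF/(MTBF+MTTR) = 7144/(7144+115.6) = 0.984076
A(B) = MTBF/(MTBF+MTTR) = 16348/(16348+102.9) = 0.993745
Series availability: 0.984076 × 0.993745 = 0.97792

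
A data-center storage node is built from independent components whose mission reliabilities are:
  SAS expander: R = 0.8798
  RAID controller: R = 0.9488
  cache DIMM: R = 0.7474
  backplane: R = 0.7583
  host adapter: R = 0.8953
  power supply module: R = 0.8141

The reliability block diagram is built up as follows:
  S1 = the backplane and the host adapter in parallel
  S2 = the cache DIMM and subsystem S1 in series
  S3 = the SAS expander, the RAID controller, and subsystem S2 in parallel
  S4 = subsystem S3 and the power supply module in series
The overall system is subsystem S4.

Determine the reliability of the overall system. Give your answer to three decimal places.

0.813

Parallel (backplane and host adapter): 1 − (1 − 0.75830)(1 − 0.89530) = 0.97469
Series (cache DIMM and [0.97469]): 0.74740 × 0.97469 = 0.72848
Parallel (SAS expander, RAID controller, and [0.72848]): 1 − (1 − 0.87980)(1 − 0.94880)(1 − 0.72848) = 0.99833
Series ([0.99833] and power supply module): 0.99833 × 0.81410 = 0.813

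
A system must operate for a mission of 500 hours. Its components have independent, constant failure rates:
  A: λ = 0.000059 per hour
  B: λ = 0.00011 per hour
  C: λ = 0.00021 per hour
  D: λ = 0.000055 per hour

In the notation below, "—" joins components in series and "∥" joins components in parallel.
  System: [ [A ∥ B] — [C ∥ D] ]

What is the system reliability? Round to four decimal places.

0.9957

R(A) = exp(−0.000059 × 500) = 0.970931
R(B) = exp(−0.00011 × 500) = 0.946485
R(C) = exp(−0.00021 × 500) = 0.900325
R(D) = exp(−0.000055 × 500) = 0.972875
Parallel (A and B): 1 − (1 − 0.970931)(1 − 0.946485) = 0.998444
Parallel (C and D): 1 − (1 − 0.900325)(1 − 0.972875) = 0.997296
Series ([0.998444] and [0.997296]): 0.998444 × 0.997296 = 0.9957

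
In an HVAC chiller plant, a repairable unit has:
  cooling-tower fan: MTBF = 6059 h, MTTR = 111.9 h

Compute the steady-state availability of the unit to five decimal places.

0.98187

A(cooling-tower fan) = MTBF/(MTBF+MTTR) = 6059/(6059+111.9) = 0.98187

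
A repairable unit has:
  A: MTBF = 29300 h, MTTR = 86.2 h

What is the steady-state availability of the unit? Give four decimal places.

0.9971

A(A) = MTBF/(MTBF+MTTR) = 29300/(29300+86.2) = 0.9971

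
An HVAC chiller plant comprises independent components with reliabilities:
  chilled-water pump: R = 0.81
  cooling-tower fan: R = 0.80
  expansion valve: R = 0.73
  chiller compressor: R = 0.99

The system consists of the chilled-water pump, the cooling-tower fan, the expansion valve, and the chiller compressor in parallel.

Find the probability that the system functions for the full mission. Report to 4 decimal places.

Parallel (chilled-water pump, cooling-tower fan, expansion valve, and chiller compressor): 1 − (1 − 0.810000)(1 − 0.800000)(1 − 0.730000)(1 − 0.990000) = 0.9999

0.9999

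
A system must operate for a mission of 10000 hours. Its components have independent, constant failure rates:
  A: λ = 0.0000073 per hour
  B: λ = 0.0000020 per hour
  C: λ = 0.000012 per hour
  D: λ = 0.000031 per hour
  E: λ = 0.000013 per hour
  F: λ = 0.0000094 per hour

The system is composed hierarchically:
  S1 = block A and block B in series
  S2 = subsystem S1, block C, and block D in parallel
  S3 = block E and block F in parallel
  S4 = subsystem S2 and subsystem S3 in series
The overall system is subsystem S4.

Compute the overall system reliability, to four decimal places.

R(A) = exp(−0.0000073 × 10000) = 0.929601
R(B) = exp(−0.0000020 × 10000) = 0.980199
R(C) = exp(−0.000012 × 10000) = 0.886920
R(D) = exp(−0.000031 × 10000) = 0.733447
R(E) = exp(−0.000013 × 10000) = 0.878095
R(F) = exp(−0.0000094 × 10000) = 0.910283
Series (A and B): 0.929601 × 0.980199 = 0.911194
Parallel ([0.911194], C, and D): 1 − (1 − 0.911194)(1 − 0.886920)(1 − 0.733447) = 0.997323
Parallel (E and F): 1 − (1 − 0.878095)(1 − 0.910283) = 0.989063
Series ([0.997323] and [0.989063]): 0.997323 × 0.989063 = 0.9864

0.9864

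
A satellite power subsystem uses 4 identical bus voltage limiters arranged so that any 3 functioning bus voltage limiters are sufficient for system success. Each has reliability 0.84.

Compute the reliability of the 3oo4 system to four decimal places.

0.8772

R = Σ_{i=3}^{4} C(4,i) p^i (1−p)^{4−i} with p = 0.84
C(4,3)·0.84^3·0.16^1 = 0.379331
C(4,4)·0.84^4·0.16^0 = 0.497871
Sum = 0.8772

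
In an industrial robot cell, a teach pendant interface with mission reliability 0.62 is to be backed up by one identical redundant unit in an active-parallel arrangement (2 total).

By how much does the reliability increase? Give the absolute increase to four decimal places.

R_before = 0.62
R_after = 1 − (1 − 0.62)^2 = 0.8556
ΔR = 0.8556 − 0.62 = 0.2356

0.2356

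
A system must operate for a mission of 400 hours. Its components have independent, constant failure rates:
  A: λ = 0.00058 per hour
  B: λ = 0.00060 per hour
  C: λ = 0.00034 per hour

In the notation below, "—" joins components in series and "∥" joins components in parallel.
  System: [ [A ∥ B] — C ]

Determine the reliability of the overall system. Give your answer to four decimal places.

R(A) = exp(−0.00058 × 400) = 0.792946
R(B) = exp(−0.00060 × 400) = 0.786628
R(C) = exp(−0.00034 × 400) = 0.872843
Parallel (A and B): 1 − (1 − 0.792946)(1 − 0.786628) = 0.955820
Series ([0.955820] and C): 0.955820 × 0.872843 = 0.8343

0.8343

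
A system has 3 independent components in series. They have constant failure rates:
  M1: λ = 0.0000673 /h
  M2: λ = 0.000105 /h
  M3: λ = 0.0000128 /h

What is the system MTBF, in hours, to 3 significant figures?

5400

Series of exponential components: λ_sys = Σ λ_i
λ_sys = 0.0000673 + 0.000105 + 0.0000128 = 1.8510e-04 /h
MTBF = 1 / λ_sys = 5400 h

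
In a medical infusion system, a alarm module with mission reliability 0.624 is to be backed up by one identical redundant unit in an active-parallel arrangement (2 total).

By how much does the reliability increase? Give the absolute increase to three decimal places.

0.235

R_before = 0.624
R_after = 1 − (1 − 0.624)^2 = 0.859
ΔR = 0.859 − 0.624 = 0.235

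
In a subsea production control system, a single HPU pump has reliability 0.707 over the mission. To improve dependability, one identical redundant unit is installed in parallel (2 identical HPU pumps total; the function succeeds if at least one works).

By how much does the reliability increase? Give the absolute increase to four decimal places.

R_before = 0.707
R_after = 1 − (1 − 0.707)^2 = 0.9142
ΔR = 0.9142 − 0.707 = 0.2072

0.2072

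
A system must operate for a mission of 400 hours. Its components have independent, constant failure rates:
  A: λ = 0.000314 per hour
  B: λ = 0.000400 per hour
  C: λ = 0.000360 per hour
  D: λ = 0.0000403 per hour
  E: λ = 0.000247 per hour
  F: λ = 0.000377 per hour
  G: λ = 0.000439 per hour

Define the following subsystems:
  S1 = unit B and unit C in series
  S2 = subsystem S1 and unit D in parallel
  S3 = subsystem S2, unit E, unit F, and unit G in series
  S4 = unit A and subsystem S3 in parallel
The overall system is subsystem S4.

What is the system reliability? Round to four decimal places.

0.9588

R(A) = exp(−0.000314 × 400) = 0.881968
R(B) = exp(−0.000400 × 400) = 0.852144
R(C) = exp(−0.000360 × 400) = 0.865888
R(D) = exp(−0.0000403 × 400) = 0.984009
R(E) = exp(−0.000247 × 400) = 0.905924
R(F) = exp(−0.000377 × 400) = 0.860020
R(G) = exp(−0.000439 × 400) = 0.838953
Series (B and C): 0.852144 × 0.865888 = 0.737861
Parallel ([0.737861] and D): 1 − (1 − 0.737861)(1 − 0.984009) = 0.995808
Series ([0.995808], E, F, and G): 0.995808 × 0.905924 × 0.860020 × 0.838953 = 0.650899
Parallel (A and [0.650899]): 1 − (1 − 0.881968)(1 − 0.650899) = 0.9588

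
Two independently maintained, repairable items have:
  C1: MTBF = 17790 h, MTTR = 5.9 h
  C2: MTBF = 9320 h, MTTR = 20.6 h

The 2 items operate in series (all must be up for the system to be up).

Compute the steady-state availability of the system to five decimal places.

A(C1) = MTBF/(MTBF+MTTR) = 17790/(17790+5.9) = 0.999668
A(C2) = MTBF/(MTBF+MTTR) = 9320/(9320+20.6) = 0.997795
Series availability: 0.999668 × 0.997795 = 0.99746

0.99746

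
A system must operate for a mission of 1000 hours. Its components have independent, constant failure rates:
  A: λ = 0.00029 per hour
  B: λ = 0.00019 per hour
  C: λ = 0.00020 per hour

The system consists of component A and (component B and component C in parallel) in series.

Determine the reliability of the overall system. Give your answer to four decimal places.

0.7248

R(A) = exp(−0.00029 × 1000) = 0.748264
R(B) = exp(−0.00019 × 1000) = 0.826959
R(C) = exp(−0.00020 × 1000) = 0.818731
Parallel (B and C): 1 − (1 − 0.826959)(1 − 0.818731) = 0.968633
Series (A and [0.968633]): 0.748264 × 0.968633 = 0.7248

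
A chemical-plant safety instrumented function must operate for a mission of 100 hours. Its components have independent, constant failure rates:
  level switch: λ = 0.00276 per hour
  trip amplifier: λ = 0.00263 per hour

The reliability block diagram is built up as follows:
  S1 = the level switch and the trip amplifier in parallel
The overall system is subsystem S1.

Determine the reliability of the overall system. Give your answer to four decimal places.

0.9442

R(level switch) = exp(−0.00276 × 100) = 0.758813
R(trip amplifier) = exp(−0.00263 × 100) = 0.768742
Parallel (level switch and trip amplifier): 1 − (1 − 0.758813)(1 − 0.768742) = 0.9442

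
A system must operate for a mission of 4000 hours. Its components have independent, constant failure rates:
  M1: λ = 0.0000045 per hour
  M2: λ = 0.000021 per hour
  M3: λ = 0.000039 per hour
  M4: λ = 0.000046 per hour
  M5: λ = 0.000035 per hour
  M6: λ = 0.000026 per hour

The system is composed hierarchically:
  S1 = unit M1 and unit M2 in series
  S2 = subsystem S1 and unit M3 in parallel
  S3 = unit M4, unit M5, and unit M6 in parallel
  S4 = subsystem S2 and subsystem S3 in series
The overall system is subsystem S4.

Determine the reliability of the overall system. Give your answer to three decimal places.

R(M1) = exp(−0.0000045 × 4000) = 0.98216
R(M2) = exp(−0.000021 × 4000) = 0.91943
R(M3) = exp(−0.000039 × 4000) = 0.85556
R(M4) = exp(−0.000046 × 4000) = 0.83194
R(M5) = exp(−0.000035 × 4000) = 0.86936
R(M6) = exp(−0.000026 × 4000) = 0.90123
Series (M1 and M2): 0.98216 × 0.91943 = 0.90303
Parallel ([0.90303] and M3): 1 − (1 − 0.90303)(1 − 0.85556) = 0.98599
Parallel (M4, M5, and M6): 1 − (1 − 0.83194)(1 − 0.86936)(1 − 0.90123) = 0.99783
Series ([0.98599] and [0.99783]): 0.98599 × 0.99783 = 0.984

0.984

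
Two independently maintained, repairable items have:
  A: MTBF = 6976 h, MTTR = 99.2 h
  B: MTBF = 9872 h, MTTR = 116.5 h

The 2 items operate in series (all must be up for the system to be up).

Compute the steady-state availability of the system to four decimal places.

0.9745

A(A) = MTBF/(MTBF+MTTR) = 6976/(6976+99.2) = 0.985979
A(B) = MTBF/(MTBF+MTTR) = 9872/(9872+116.5) = 0.988337
Series availability: 0.985979 × 0.988337 = 0.9745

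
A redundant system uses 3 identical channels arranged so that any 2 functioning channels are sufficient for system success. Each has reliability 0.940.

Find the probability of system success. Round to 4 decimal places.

0.9896

R = Σ_{i=2}^{3} C(3,i) p^i (1−p)^{3−i} with p = 0.940
C(3,2)·0.940^2·0.060^1 = 0.159048
C(3,3)·0.940^3·0.060^0 = 0.830584
Sum = 0.9896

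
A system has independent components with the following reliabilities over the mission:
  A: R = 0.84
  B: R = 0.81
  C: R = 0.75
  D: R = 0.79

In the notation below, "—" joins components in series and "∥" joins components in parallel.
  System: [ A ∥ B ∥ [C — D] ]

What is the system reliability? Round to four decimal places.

Series (C and D): 0.750000 × 0.790000 = 0.592500
Parallel (A, B, and [0.592500]): 1 − (1 − 0.840000)(1 − 0.810000)(1 − 0.592500) = 0.9876

0.9876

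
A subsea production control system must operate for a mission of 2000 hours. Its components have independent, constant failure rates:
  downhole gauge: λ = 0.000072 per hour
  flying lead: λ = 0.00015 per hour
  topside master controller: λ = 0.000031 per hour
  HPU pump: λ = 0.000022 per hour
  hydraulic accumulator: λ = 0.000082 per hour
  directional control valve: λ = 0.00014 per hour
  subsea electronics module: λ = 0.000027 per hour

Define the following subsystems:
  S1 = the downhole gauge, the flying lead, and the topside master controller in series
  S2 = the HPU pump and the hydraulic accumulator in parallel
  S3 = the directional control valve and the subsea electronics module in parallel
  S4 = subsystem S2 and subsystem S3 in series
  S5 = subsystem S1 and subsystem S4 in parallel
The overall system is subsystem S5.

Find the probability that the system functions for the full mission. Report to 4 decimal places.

R(downhole gauge) = exp(−0.000072 × 2000) = 0.865888
R(flying lead) = exp(−0.00015 × 2000) = 0.740818
R(topside master controller) = exp(−0.000031 × 2000) = 0.939883
R(HPU pump) = exp(−0.000022 × 2000) = 0.956954
R(hydraulic accumulator) = exp(−0.000082 × 2000) = 0.848742
R(directional control valve) = exp(−0.00014 × 2000) = 0.755784
R(subsea electronics module) = exp(−0.000027 × 2000) = 0.947432
Series (downhole gauge, flying lead, and topside master controller): 0.865888 × 0.740818 × 0.939883 = 0.602902
Parallel (HPU pump and hydraulic accumulator): 1 − (1 − 0.956954)(1 − 0.848742) = 0.993489
Parallel (directional control valve and subsea electronics module): 1 − (1 − 0.755784)(1 − 0.947432) = 0.987162
Series ([0.993489] and [0.987162]): 0.993489 × 0.987162 = 0.980735
Parallel ([0.602902] and [0.980735]): 1 − (1 − 0.602902)(1 − 0.980735) = 0.9923

0.9923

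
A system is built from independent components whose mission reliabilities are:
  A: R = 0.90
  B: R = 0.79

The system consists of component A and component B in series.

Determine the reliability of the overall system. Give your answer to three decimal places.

Series (A and B): 0.90000 × 0.79000 = 0.711

0.711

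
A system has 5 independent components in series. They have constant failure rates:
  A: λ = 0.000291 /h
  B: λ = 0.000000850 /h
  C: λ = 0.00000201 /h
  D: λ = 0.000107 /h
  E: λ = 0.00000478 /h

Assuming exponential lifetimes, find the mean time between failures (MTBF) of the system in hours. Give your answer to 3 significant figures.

Series of exponential components: λ_sys = Σ λ_i
λ_sys = 0.000291 + 0.000000850 + 0.00000201 + 0.000107 + 0.00000478 = 4.0564e-04 /h
MTBF = 1 / λ_sys = 2470 h

2470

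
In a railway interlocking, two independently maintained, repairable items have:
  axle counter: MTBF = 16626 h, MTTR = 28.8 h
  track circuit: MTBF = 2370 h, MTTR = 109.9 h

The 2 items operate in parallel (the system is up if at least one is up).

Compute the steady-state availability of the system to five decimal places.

0.99992

A(axle counter) = MTBF/(MTBF+MTTR) = 16626/(16626+28.8) = 0.998271
A(track circuit) = MTBF/(MTBF+MTTR) = 2370/(2370+109.9) = 0.955684
Parallel availability: 1 − (1 − 0.998271)(1 − 0.955684) = 0.99992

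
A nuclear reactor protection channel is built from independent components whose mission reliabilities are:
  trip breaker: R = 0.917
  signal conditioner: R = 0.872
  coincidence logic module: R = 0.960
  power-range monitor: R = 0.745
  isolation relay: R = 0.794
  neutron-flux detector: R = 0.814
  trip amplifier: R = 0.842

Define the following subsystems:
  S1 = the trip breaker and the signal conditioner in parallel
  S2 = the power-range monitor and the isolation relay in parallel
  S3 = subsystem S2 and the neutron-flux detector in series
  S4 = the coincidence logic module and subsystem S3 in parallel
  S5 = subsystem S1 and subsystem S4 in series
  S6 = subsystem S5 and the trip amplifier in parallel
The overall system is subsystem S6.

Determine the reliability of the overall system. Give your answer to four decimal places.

0.9969

Parallel (trip breaker and signal conditioner): 1 − (1 − 0.917000)(1 − 0.872000) = 0.989376
Parallel (power-range monitor and isolation relay): 1 − (1 − 0.745000)(1 − 0.794000) = 0.947470
Series ([0.947470] and neutron-flux detector): 0.947470 × 0.814000 = 0.771241
Parallel (coincidence logic module and [0.771241]): 1 − (1 − 0.960000)(1 − 0.771241) = 0.990850
Series ([0.989376] and [0.990850]): 0.989376 × 0.990850 = 0.980323
Parallel ([0.980323] and trip amplifier): 1 − (1 − 0.980323)(1 − 0.842000) = 0.9969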